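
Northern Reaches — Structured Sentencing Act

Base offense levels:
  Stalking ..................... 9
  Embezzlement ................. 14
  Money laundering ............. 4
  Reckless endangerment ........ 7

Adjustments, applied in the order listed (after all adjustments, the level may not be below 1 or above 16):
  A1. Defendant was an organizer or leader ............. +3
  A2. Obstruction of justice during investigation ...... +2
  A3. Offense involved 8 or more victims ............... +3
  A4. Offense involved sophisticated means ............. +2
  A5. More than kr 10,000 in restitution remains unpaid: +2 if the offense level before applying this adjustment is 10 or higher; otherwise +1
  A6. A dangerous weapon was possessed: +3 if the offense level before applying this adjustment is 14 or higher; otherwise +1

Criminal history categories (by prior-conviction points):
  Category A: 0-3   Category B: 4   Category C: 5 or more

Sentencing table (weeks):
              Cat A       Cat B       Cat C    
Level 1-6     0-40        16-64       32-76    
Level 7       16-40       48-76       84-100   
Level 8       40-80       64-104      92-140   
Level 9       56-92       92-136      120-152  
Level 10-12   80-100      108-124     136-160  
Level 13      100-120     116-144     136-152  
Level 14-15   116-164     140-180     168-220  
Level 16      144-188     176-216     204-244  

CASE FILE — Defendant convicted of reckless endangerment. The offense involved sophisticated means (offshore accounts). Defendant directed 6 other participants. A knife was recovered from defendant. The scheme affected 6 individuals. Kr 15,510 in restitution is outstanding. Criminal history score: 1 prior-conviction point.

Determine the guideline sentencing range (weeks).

Base offense level for reckless endangerment: 7.
A1 applies: 7 + 3 = 10.
A3 does not apply.
A4 applies: 10 + 2 = 12.
A5 applies (level before this adjustment is 12 ≥ 10, so +2): 12 + 2 = 14.
A6 applies (level before this adjustment is 14 ≥ 14, so +3): 14 + 3 = 17.
Level 17 exceeds the maximum of 16; capped at 16.
Final offense level: 16.
Criminal history: 1 prior point → Category A (0-3).
Level 16 falls in the 16 band.
Grid: Level 16 × Category A = 144-188 weeks.

144-188 weeks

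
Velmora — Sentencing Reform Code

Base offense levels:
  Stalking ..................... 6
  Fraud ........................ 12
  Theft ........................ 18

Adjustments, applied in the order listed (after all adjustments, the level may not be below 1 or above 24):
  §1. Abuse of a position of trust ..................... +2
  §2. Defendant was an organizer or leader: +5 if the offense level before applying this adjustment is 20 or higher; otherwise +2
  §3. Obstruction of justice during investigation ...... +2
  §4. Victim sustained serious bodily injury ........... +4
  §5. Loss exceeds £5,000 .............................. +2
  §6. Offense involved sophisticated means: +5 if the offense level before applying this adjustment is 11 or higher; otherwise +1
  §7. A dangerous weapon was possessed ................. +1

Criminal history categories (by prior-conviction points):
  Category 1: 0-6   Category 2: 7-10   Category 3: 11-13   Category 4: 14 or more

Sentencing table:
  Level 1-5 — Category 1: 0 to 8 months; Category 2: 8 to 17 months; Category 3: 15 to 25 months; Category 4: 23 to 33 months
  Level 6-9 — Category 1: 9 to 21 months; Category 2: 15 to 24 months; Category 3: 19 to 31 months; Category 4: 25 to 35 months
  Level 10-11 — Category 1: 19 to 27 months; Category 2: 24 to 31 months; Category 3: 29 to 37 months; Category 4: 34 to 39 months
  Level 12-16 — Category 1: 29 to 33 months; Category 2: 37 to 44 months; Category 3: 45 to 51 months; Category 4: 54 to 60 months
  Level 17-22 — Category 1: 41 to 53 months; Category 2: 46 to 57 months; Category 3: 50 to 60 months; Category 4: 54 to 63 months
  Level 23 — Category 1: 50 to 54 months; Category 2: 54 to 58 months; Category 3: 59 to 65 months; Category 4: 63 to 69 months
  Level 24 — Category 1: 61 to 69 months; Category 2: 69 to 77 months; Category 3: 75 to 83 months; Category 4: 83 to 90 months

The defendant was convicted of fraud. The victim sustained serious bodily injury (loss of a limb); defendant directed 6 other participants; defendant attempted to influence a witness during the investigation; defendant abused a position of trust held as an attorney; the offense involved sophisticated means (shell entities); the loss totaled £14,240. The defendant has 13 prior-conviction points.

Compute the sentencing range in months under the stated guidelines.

75-83 months

Base offense level for fraud: 12.
§1 applies: 12 + 2 = 14.
§2 applies (level before this adjustment is 14 < 20, so +2): 14 + 2 = 16.
§3 applies: 16 + 2 = 18.
§4 applies: 18 + 4 = 22.
§5 applies: 22 + 2 = 24.
§6 applies (level before this adjustment is 24 ≥ 11, so +5): 24 + 5 = 29.
§7 does not apply.
Level 29 exceeds the maximum of 24; capped at 24.
Final offense level: 24.
Criminal history: 13 prior points → Category 3 (11-13).
Level 24 falls in the 24 band.
Grid: Level 24 × Category 3 = 75-83 months.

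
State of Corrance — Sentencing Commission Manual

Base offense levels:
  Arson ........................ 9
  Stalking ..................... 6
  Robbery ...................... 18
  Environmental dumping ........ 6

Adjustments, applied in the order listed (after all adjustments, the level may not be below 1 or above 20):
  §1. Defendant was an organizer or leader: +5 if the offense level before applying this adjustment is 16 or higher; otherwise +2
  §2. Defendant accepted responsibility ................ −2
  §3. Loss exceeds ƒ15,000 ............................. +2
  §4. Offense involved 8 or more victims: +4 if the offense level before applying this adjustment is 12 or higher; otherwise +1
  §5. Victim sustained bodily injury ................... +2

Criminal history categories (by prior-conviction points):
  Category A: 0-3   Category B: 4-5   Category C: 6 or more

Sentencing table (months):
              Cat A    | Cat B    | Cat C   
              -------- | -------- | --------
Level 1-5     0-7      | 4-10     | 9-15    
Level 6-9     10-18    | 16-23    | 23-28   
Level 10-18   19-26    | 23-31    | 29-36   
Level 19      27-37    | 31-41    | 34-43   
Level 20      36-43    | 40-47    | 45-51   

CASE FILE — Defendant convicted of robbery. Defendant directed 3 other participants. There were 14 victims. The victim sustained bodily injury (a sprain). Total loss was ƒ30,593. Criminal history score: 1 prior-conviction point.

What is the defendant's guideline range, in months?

Base offense level for robbery: 18.
§1 applies (level before this adjustment is 18 ≥ 16, so +5): 18 + 5 = 23.
§2 does not apply.
§3 applies: 23 + 2 = 25.
§4 applies (level before this adjustment is 25 ≥ 12, so +4): 25 + 4 = 29.
§5 applies: 29 + 2 = 31.
Level 31 exceeds the maximum of 20; capped at 20.
Final offense level: 20.
Criminal history: 1 prior point → Category A (0-3).
Level 20 falls in the 20 band.
Grid: Level 20 × Category A = 36-43 months.

36-43 months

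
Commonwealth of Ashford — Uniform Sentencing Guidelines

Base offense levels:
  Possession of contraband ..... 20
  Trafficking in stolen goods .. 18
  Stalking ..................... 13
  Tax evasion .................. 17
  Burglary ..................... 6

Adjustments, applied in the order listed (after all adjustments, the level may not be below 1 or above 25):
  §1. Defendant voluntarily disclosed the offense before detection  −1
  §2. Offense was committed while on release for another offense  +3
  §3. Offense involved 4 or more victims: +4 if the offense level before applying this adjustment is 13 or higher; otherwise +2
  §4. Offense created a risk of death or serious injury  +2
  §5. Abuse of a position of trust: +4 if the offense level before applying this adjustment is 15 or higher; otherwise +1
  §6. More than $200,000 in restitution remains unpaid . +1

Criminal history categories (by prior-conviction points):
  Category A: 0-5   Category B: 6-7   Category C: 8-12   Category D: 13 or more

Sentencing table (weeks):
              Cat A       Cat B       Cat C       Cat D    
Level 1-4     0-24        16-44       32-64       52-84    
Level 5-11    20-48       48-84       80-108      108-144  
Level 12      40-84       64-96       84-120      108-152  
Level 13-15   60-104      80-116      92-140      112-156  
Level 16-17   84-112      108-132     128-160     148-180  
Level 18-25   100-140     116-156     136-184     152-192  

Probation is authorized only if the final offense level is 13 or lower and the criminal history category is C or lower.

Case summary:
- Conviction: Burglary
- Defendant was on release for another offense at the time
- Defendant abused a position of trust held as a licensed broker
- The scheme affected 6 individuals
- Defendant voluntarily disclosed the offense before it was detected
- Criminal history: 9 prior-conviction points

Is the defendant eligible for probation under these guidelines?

Base offense level for burglary: 6.
§1 applies: 6 − 1 = 5.
§2 applies: 5 + 3 = 8.
§3 applies (level before this adjustment is 8 < 13, so +2): 8 + 2 = 10.
§5 applies (level before this adjustment is 10 < 15, so +1): 10 + 1 = 11.
Final offense level: 11.
Criminal history: 9 prior points → Category C (8-12).
Level 11 falls in the 5-11 band.
Grid: Level 5-11 × Category C = 80-108 weeks.
Probation check: level 11 ≤ 13 and category C ≤ C → eligible.

Yes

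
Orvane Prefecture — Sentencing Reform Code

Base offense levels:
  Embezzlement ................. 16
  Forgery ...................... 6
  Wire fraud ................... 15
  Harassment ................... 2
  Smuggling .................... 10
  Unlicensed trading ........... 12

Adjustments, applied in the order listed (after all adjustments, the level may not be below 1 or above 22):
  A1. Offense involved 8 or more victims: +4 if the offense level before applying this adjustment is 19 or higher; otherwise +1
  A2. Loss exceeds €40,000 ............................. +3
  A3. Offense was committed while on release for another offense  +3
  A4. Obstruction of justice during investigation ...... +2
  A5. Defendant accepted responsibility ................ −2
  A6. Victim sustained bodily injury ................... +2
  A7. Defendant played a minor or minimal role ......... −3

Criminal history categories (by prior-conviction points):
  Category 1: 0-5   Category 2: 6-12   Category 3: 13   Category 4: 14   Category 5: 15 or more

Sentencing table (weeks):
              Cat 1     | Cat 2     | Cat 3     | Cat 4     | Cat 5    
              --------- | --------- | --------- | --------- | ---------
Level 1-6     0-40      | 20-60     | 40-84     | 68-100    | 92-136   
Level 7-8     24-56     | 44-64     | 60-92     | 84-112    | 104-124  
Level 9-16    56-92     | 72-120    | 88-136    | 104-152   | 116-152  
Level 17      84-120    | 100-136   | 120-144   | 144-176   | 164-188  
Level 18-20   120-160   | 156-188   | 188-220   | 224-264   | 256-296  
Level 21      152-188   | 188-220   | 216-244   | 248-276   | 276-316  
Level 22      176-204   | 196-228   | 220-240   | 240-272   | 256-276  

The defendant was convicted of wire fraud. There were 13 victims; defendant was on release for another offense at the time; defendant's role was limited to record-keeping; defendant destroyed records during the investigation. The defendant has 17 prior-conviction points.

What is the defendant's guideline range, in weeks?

256-296 weeks

Base offense level for wire fraud: 15.
A1 applies (level before this adjustment is 15 < 19, so +1): 15 + 1 = 16.
A3 applies: 16 + 3 = 19.
A4 applies: 19 + 2 = 21.
A7 applies: 21 − 3 = 18.
Final offense level: 18.
Criminal history: 17 prior points → Category 5 (15+).
Level 18 falls in the 18-20 band.
Grid: Level 18-20 × Category 5 = 256-296 weeks.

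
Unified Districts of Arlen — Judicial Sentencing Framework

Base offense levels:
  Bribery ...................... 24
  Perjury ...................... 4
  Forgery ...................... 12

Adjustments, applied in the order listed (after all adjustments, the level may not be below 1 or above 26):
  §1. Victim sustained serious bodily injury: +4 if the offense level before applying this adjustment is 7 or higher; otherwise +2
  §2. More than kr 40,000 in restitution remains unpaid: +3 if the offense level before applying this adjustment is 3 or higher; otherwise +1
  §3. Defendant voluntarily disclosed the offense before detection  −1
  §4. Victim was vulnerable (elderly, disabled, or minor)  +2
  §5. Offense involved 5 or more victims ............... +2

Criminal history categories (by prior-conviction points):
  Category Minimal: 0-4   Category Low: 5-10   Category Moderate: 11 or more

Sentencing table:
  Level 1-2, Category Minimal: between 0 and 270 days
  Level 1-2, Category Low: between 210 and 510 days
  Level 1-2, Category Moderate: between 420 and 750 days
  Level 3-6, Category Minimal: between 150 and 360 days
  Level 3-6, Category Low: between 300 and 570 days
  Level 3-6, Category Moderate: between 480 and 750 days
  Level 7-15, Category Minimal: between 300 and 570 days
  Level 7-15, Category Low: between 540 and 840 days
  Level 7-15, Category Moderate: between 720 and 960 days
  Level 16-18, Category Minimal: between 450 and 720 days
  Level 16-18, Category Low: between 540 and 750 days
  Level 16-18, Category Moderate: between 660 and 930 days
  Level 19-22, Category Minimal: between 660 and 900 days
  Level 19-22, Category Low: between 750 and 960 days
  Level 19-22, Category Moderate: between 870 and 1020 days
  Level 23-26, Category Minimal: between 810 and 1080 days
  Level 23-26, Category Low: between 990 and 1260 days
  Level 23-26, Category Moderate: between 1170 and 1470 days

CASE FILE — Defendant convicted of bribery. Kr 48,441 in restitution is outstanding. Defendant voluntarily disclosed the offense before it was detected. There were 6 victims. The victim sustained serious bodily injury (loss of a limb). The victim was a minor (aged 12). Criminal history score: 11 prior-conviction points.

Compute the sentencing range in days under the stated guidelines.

1170-1470 days

Base offense level for bribery: 24.
§1 applies (level before this adjustment is 24 ≥ 7, so +4): 24 + 4 = 28.
§2 applies (level before this adjustment is 28 ≥ 3, so +3): 28 + 3 = 31.
§3 applies: 31 − 1 = 30.
§4 applies: 30 + 2 = 32.
§5 applies: 32 + 2 = 34.
Level 34 exceeds the maximum of 26; capped at 26.
Final offense level: 26.
Criminal history: 11 prior points → Category Moderate (11+).
Level 26 falls in the 23-26 band.
Grid: Level 23-26 × Category Moderate = 1170-1470 days.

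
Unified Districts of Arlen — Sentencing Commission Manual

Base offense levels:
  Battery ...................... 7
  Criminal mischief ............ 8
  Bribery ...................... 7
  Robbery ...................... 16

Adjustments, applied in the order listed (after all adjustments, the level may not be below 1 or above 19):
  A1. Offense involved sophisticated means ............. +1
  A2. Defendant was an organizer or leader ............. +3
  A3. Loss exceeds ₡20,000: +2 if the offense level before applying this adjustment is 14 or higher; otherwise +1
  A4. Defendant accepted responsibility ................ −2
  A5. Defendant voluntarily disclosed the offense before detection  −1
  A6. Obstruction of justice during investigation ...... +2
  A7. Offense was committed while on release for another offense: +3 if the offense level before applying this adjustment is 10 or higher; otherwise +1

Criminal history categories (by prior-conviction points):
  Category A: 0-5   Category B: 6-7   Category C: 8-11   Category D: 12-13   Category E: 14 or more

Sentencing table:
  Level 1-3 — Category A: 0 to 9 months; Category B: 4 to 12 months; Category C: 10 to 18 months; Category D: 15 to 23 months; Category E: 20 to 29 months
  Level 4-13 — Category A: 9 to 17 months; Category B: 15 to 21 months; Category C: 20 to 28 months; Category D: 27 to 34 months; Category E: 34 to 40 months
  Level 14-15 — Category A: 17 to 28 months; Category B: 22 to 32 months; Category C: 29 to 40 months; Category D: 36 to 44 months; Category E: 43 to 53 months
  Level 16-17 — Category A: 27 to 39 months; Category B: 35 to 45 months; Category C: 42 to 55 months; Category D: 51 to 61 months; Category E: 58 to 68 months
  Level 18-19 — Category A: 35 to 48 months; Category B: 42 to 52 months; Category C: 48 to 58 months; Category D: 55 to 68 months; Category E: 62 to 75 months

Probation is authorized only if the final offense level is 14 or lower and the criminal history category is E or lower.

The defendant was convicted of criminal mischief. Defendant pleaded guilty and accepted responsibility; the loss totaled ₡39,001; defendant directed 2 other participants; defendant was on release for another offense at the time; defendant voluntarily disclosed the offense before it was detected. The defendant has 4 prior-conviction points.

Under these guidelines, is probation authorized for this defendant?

Yes

Base offense level for criminal mischief: 8.
A1 does not apply.
A2 applies: 8 + 3 = 11.
A3 applies (level before this adjustment is 11 < 14, so +1): 11 + 1 = 12.
A4 applies: 12 − 2 = 10.
A5 applies: 10 − 1 = 9.
A7 applies (level before this adjustment is 9 < 10, so +1): 9 + 1 = 10.
Final offense level: 10.
Criminal history: 4 prior points → Category A (0-5).
Level 10 falls in the 4-13 band.
Grid: Level 4-13 × Category A = 9-17 months.
Probation check: level 10 ≤ 14 and category A ≤ E → eligible.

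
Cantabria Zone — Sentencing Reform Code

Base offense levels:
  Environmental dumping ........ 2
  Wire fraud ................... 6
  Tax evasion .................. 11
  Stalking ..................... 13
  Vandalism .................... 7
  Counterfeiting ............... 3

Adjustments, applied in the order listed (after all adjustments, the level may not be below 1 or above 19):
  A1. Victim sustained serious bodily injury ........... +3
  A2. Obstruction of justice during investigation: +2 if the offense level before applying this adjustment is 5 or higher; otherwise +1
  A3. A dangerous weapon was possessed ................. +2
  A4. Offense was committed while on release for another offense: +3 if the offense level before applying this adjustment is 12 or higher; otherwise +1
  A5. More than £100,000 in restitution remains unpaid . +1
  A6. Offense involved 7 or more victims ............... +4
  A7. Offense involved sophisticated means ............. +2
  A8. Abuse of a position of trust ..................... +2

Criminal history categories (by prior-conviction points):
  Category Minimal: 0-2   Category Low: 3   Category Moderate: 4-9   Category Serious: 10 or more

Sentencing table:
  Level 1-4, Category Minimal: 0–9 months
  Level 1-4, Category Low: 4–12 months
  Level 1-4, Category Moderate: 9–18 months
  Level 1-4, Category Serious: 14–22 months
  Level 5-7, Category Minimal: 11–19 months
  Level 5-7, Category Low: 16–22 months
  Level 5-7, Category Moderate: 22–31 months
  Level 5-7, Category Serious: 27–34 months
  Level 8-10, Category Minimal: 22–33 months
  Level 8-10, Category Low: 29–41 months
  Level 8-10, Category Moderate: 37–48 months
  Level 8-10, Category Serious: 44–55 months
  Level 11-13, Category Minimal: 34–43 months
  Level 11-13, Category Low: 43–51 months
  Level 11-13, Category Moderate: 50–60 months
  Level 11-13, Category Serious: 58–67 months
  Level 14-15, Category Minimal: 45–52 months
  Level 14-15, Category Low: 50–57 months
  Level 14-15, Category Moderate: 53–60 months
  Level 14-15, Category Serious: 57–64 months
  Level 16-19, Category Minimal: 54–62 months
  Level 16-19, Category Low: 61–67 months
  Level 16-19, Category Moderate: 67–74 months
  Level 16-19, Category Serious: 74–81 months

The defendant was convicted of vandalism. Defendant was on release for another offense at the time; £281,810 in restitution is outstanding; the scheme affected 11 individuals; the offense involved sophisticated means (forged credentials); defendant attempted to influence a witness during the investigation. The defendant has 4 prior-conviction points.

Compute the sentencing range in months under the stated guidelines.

67-74 months

Base offense level for vandalism: 7.
A2 applies (level before this adjustment is 7 ≥ 5, so +2): 7 + 2 = 9.
A4 applies (level before this adjustment is 9 < 12, so +1): 9 + 1 = 10.
A5 applies: 10 + 1 = 11.
A6 applies: 11 + 4 = 15.
A7 applies: 15 + 2 = 17.
Final offense level: 17.
Criminal history: 4 prior points → Category Moderate (4-9).
Level 17 falls in the 16-19 band.
Grid: Level 16-19 × Category Moderate = 67-74 months.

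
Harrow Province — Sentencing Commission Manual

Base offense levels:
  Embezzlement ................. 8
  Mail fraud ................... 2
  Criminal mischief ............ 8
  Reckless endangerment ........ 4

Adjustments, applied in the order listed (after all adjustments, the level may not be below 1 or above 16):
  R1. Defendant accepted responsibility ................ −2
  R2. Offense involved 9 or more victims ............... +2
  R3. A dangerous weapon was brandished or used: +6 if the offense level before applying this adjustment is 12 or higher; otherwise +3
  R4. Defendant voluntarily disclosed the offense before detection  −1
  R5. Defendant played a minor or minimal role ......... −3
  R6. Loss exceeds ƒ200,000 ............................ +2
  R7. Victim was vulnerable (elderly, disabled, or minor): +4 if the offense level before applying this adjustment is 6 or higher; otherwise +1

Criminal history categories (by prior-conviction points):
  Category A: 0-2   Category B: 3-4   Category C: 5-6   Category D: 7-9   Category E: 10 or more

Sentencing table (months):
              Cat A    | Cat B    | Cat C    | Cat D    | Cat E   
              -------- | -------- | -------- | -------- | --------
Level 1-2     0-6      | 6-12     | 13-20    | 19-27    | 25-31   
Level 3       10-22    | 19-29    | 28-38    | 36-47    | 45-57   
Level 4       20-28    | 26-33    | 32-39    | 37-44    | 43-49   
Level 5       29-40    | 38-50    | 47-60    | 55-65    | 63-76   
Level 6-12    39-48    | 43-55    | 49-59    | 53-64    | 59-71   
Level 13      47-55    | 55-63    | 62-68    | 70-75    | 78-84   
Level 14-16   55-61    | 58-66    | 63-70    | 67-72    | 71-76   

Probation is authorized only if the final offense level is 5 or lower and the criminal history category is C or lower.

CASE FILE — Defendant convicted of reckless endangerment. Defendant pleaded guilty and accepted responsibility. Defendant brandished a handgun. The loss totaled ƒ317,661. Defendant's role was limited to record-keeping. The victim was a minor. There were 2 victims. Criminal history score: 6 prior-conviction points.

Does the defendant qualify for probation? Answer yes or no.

Yes

Base offense level for reckless endangerment: 4.
R1 applies: 4 − 2 = 2.
R3 applies (level before this adjustment is 2 < 12, so +3): 2 + 3 = 5.
R5 applies: 5 − 3 = 2.
R6 applies: 2 + 2 = 4.
R7 applies (level before this adjustment is 4 < 6, so +1): 4 + 1 = 5.
Final offense level: 5.
Criminal history: 6 prior points → Category C (5-6).
Level 5 falls in the 5 band.
Grid: Level 5 × Category C = 47-60 months.
Probation check: level 5 ≤ 5 and category C ≤ C → eligible.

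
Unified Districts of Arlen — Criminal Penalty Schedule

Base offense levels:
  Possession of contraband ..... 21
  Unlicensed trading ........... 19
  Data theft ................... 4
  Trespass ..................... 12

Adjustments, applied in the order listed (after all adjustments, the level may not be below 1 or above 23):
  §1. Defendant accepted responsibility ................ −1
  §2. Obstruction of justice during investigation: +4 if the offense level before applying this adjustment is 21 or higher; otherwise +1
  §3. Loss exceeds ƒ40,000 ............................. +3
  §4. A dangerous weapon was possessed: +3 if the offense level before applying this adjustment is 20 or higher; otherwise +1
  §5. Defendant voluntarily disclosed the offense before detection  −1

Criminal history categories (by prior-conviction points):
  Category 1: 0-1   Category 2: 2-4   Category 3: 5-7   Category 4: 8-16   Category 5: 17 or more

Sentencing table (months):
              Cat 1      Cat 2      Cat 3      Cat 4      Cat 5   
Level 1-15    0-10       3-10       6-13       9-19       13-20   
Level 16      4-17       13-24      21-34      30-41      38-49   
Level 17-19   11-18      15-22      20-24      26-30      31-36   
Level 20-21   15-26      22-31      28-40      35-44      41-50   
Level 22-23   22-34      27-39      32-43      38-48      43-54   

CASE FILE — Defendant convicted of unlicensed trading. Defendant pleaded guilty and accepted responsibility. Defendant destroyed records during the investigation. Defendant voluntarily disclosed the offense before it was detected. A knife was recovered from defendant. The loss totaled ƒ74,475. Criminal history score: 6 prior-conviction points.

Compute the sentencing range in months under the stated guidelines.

32-43 months

Base offense level for unlicensed trading: 19.
§1 applies: 19 − 1 = 18.
§2 applies (level before this adjustment is 18 < 21, so +1): 18 + 1 = 19.
§3 applies: 19 + 3 = 22.
§4 applies (level before this adjustment is 22 ≥ 20, so +3): 22 + 3 = 25.
§5 applies: 25 − 1 = 24.
Level 24 exceeds the maximum of 23; capped at 23.
Final offense level: 23.
Criminal history: 6 prior points → Category 3 (5-7).
Level 23 falls in the 22-23 band.
Grid: Level 22-23 × Category 3 = 32-43 months.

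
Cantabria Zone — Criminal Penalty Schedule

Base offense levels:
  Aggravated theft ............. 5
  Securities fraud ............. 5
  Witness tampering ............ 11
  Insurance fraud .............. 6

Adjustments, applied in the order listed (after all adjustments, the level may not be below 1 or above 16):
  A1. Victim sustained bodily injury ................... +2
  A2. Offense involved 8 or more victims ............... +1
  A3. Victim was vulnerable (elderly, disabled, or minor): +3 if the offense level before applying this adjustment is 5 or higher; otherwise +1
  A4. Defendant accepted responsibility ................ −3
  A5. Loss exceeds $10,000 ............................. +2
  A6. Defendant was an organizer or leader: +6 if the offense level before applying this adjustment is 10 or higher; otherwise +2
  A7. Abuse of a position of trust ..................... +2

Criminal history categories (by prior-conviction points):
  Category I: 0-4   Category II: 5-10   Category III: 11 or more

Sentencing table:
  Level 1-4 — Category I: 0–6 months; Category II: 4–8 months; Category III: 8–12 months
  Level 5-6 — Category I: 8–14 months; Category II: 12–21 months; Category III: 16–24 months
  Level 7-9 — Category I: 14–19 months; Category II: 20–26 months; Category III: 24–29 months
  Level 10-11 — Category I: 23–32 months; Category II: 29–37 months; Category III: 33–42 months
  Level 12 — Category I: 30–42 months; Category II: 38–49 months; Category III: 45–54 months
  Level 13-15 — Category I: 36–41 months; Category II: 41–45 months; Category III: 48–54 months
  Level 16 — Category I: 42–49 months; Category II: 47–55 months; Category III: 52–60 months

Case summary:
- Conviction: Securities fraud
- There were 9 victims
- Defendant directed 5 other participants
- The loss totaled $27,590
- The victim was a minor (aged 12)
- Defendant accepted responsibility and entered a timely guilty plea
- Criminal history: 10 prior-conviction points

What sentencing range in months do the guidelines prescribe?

Base offense level for securities fraud: 5.
A2 applies: 5 + 1 = 6.
A3 applies (level before this adjustment is 6 ≥ 5, so +3): 6 + 3 = 9.
A4 applies: 9 − 3 = 6.
A5 applies: 6 + 2 = 8.
A6 applies (level before this adjustment is 8 < 10, so +2): 8 + 2 = 10.
Final offense level: 10.
Criminal history: 10 prior points → Category II (5-10).
Level 10 falls in the 10-11 band.
Grid: Level 10-11 × Category II = 29-37 months.

29-37 months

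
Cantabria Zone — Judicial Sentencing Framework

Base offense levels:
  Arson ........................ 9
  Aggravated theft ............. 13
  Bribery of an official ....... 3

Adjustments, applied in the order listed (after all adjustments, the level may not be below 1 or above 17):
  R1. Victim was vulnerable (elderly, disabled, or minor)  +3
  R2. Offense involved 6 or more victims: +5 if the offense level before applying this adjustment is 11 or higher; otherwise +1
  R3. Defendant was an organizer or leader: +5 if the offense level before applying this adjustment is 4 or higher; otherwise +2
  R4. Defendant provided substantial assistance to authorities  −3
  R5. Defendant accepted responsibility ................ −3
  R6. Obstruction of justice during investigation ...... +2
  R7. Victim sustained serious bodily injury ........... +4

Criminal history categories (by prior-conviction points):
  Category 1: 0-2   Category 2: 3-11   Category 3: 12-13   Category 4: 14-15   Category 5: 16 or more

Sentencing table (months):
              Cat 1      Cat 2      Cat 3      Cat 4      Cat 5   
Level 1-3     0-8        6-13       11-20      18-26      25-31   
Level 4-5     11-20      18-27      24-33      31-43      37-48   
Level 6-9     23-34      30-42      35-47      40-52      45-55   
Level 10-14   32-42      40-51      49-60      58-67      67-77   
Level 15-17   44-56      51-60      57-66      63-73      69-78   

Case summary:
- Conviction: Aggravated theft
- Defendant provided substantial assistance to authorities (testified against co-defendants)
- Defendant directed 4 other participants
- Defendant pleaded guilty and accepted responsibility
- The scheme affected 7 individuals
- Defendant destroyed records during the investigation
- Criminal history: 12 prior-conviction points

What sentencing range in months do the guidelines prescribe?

57-66 months

Base offense level for aggravated theft: 13.
R1 does not apply.
R2 applies (level before this adjustment is 13 ≥ 11, so +5): 13 + 5 = 18.
R3 applies (level before this adjustment is 18 ≥ 4, so +5): 18 + 5 = 23.
R4 applies: 23 − 3 = 20.
R5 applies: 20 − 3 = 17.
R6 applies: 17 + 2 = 19.
Level 19 exceeds the maximum of 17; capped at 17.
Final offense level: 17.
Criminal history: 12 prior points → Category 3 (12-13).
Level 17 falls in the 15-17 band.
Grid: Level 15-17 × Category 3 = 57-66 months.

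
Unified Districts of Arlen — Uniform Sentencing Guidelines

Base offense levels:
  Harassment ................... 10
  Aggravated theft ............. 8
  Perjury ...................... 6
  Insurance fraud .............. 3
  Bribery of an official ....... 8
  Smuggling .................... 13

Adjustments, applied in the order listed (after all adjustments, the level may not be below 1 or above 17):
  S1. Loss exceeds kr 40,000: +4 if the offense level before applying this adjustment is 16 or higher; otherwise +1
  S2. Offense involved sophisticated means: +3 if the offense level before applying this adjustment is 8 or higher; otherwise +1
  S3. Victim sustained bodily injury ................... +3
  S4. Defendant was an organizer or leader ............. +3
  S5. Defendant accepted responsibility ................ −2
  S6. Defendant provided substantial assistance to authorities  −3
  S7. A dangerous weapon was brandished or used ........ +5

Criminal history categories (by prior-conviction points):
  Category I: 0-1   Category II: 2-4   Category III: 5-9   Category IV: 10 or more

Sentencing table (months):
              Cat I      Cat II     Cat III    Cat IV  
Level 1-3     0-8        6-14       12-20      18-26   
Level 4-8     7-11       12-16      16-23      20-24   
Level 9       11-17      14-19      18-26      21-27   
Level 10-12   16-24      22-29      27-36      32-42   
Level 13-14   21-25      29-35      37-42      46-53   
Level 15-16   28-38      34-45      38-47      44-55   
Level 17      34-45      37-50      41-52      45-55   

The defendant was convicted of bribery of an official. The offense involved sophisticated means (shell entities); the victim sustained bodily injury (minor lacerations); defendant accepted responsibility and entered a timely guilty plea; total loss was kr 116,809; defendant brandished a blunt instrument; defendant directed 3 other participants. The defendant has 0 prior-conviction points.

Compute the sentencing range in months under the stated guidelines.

34-45 months

Base offense level for bribery of an official: 8.
S1 applies (level before this adjustment is 8 < 16, so +1): 8 + 1 = 9.
S2 applies (level before this adjustment is 9 ≥ 8, so +3): 9 + 3 = 12.
S3 applies: 12 + 3 = 15.
S4 applies: 15 + 3 = 18.
S5 applies: 18 − 2 = 16.
S7 applies: 16 + 5 = 21.
Level 21 exceeds the maximum of 17; capped at 17.
Final offense level: 17.
Criminal history: 0 prior points → Category I (0-1).
Level 17 falls in the 17 band.
Grid: Level 17 × Category I = 34-45 months.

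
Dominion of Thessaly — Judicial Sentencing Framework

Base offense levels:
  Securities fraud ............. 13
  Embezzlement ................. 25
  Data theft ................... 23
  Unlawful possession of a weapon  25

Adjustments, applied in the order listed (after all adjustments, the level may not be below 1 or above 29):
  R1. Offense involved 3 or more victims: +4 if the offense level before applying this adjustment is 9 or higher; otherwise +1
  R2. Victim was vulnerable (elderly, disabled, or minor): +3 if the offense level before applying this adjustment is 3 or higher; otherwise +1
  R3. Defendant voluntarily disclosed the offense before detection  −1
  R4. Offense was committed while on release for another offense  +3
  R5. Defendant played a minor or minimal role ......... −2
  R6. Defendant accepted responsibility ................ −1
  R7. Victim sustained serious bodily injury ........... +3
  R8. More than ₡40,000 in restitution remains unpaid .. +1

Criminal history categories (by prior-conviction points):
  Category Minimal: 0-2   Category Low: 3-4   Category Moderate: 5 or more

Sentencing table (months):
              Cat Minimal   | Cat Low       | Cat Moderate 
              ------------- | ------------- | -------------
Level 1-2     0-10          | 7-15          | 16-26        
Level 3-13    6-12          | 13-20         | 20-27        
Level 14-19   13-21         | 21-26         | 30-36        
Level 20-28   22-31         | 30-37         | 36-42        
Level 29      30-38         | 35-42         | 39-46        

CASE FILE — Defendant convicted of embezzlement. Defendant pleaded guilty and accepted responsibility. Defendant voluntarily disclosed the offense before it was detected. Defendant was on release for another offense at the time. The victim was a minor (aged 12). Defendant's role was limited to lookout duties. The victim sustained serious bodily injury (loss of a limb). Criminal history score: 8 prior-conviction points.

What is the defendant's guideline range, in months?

Base offense level for embezzlement: 25.
R2 applies (level before this adjustment is 25 ≥ 3, so +3): 25 + 3 = 28.
R3 applies: 28 − 1 = 27.
R4 applies: 27 + 3 = 30.
R5 applies: 30 − 2 = 28.
R6 applies: 28 − 1 = 27.
R7 applies: 27 + 3 = 30.
Level 30 exceeds the maximum of 29; capped at 29.
Final offense level: 29.
Criminal history: 8 prior points → Category Moderate (5+).
Level 29 falls in the 29 band.
Grid: Level 29 × Category Moderate = 39-46 months.

39-46 months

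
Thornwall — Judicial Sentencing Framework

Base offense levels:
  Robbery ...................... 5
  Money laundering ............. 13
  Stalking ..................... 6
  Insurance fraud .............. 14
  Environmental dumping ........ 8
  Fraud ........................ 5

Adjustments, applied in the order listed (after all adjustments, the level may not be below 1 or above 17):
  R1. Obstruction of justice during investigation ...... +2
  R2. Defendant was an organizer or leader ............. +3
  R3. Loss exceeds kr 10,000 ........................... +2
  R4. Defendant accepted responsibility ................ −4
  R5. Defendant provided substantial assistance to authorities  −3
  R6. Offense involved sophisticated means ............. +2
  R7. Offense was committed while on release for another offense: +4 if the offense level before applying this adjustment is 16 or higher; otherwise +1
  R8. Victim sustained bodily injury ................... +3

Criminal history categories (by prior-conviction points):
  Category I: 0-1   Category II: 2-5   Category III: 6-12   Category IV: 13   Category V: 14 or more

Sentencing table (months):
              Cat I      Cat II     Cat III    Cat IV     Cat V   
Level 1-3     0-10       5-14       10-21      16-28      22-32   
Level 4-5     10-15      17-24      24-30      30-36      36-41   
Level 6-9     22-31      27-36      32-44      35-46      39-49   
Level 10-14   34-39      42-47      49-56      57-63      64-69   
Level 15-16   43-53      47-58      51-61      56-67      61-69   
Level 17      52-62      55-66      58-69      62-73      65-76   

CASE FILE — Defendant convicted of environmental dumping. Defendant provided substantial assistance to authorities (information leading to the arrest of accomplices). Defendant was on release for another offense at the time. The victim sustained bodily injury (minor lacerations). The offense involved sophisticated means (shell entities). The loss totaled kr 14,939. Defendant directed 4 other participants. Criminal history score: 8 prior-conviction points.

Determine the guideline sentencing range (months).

51-61 months

Base offense level for environmental dumping: 8.
R1 does not apply.
R2 applies: 8 + 3 = 11.
R3 applies: 11 + 2 = 13.
R5 applies: 13 − 3 = 10.
R6 applies: 10 + 2 = 12.
R7 applies (level before this adjustment is 12 < 16, so +1): 12 + 1 = 13.
R8 applies: 13 + 3 = 16.
Final offense level: 16.
Criminal history: 8 prior points → Category III (6-12).
Level 16 falls in the 15-16 band.
Grid: Level 15-16 × Category III = 51-61 months.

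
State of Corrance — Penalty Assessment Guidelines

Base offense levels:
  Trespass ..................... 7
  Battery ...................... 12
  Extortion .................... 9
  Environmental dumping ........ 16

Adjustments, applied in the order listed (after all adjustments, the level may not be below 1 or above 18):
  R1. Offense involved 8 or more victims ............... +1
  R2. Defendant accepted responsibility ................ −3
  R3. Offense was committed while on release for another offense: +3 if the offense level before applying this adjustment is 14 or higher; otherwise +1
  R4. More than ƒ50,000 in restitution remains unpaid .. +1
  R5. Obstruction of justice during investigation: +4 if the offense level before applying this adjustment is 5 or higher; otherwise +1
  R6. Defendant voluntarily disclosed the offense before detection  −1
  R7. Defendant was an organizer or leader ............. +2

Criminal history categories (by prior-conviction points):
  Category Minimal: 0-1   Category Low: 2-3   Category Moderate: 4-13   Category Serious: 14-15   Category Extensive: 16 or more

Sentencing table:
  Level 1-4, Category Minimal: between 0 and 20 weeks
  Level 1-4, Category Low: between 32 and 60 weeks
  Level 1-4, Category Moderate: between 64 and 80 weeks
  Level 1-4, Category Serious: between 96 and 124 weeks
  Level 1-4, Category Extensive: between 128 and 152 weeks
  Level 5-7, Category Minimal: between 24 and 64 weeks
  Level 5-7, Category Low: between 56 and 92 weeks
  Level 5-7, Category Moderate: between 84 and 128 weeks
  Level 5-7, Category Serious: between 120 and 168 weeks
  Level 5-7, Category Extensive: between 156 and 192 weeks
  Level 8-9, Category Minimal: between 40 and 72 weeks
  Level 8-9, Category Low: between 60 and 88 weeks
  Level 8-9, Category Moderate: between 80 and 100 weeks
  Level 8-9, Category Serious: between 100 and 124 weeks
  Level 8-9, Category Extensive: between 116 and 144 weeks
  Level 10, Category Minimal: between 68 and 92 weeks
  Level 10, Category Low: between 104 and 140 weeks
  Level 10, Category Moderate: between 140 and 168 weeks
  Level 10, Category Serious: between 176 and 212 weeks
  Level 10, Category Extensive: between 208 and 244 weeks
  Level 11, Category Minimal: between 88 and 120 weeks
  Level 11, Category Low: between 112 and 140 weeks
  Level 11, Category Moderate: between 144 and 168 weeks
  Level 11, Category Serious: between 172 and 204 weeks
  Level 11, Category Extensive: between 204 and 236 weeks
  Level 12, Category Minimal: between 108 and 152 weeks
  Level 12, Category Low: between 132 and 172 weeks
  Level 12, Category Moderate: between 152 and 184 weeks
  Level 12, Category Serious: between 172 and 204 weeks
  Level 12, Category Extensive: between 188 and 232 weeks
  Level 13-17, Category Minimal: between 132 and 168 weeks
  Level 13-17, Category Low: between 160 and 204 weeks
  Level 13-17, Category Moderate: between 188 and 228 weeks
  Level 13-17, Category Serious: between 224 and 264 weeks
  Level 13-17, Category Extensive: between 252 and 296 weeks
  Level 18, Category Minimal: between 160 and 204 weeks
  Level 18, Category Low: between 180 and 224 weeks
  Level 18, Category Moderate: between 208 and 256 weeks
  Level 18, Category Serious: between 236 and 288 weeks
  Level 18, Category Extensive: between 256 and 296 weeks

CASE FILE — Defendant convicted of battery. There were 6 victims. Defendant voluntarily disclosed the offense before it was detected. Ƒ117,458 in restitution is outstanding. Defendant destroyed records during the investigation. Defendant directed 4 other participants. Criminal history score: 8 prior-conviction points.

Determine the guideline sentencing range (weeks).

Base offense level for battery: 12.
R3 does not apply.
R4 applies: 12 + 1 = 13.
R5 applies (level before this adjustment is 13 ≥ 5, so +4): 13 + 4 = 17.
R6 applies: 17 − 1 = 16.
R7 applies: 16 + 2 = 18.
Final offense level: 18.
Criminal history: 8 prior points → Category Moderate (4-13).
Level 18 falls in the 18 band.
Grid: Level 18 × Category Moderate = 208-256 weeks.

208-256 weeks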